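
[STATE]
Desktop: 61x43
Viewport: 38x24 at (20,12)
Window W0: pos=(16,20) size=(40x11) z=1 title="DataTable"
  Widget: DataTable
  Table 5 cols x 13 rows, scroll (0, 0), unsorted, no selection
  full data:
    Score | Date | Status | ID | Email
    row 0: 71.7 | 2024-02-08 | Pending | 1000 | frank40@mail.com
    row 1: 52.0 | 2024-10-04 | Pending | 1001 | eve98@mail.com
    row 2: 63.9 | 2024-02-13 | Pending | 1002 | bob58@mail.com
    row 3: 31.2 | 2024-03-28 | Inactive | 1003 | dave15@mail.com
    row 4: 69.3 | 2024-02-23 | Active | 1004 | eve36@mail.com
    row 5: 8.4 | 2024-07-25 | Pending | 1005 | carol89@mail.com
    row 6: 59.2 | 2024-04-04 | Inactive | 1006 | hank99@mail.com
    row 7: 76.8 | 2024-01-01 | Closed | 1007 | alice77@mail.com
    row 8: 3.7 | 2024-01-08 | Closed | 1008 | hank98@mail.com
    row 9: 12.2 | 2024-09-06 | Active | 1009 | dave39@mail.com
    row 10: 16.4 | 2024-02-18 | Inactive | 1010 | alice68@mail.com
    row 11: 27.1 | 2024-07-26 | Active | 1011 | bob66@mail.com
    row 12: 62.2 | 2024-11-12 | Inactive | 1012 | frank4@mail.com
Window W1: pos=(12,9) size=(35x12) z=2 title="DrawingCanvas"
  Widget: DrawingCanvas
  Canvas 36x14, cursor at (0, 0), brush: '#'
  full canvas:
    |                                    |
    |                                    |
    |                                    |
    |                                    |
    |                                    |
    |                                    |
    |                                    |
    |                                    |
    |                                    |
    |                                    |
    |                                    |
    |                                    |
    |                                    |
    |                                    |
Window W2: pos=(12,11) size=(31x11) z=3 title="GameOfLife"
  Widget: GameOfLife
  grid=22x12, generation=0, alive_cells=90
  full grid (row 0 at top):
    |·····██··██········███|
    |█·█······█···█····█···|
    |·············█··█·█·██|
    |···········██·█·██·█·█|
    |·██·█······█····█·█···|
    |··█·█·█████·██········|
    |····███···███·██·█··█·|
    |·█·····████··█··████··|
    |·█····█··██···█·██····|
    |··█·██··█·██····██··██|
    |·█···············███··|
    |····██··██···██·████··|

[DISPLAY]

Life                  ┃   ┃           
──────────────────────┨   ┃           
                      ┃   ┃           
····██·█·██·█·█       ┃   ┃           
····█····█·█···       ┃   ┃           
████·██········       ┃   ┃           
···███·██·█··█·       ┃   ┃           
████··█··████··       ┃   ┃           
··██···█·██····       ┃━━━┛━━━━━━━━┓  
━━━━━━━━━━━━━━━━━━━━━━┛            ┃  
───────────────────────────────────┨  
re│Date      │Status  │ID  │Email  ┃  
──┼──────────┼────────┼────┼───────┃  
7 │2024-02-08│Pending │1000│frank40┃  
0 │2024-10-04│Pending │1001│eve98@m┃  
9 │2024-02-13│Pending │1002│bob58@m┃  
2 │2024-03-28│Inactive│1003│dave15@┃  
3 │2024-02-23│Active  │1004│eve36@m┃  
━━━━━━━━━━━━━━━━━━━━━━━━━━━━━━━━━━━┛  
                                      
                                      
                                      
                                      
                                      


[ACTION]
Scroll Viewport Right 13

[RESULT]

e                  ┃   ┃              
───────────────────┨   ┃              
                   ┃   ┃              
·██·█·██·█·█       ┃   ┃              
·█····█·█···       ┃   ┃              
█·██········       ┃   ┃              
███·██·█··█·       ┃   ┃              
█··█··████··       ┃   ┃              
█···█·██····       ┃━━━┛━━━━━━━━┓     
━━━━━━━━━━━━━━━━━━━┛            ┃     
────────────────────────────────┨     
Date      │Status  │ID  │Email  ┃     
──────────┼────────┼────┼───────┃     
2024-02-08│Pending │1000│frank40┃     
2024-10-04│Pending │1001│eve98@m┃     
2024-02-13│Pending │1002│bob58@m┃     
2024-03-28│Inactive│1003│dave15@┃     
2024-02-23│Active  │1004│eve36@m┃     
━━━━━━━━━━━━━━━━━━━━━━━━━━━━━━━━┛     
                                      
                                      
                                      
                                      
                                      


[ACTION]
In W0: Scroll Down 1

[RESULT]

e                  ┃   ┃              
───────────────────┨   ┃              
                   ┃   ┃              
·██·█·██·█·█       ┃   ┃              
·█····█·█···       ┃   ┃              
█·██········       ┃   ┃              
███·██·█··█·       ┃   ┃              
█··█··████··       ┃   ┃              
█···█·██····       ┃━━━┛━━━━━━━━┓     
━━━━━━━━━━━━━━━━━━━┛            ┃     
────────────────────────────────┨     
Date      │Status  │ID  │Email  ┃     
──────────┼────────┼────┼───────┃     
2024-10-04│Pending │1001│eve98@m┃     
2024-02-13│Pending │1002│bob58@m┃     
2024-03-28│Inactive│1003│dave15@┃     
2024-02-23│Active  │1004│eve36@m┃     
2024-07-25│Pending │1005│carol89┃     
━━━━━━━━━━━━━━━━━━━━━━━━━━━━━━━━┛     
                                      
                                      
                                      
                                      
                                      


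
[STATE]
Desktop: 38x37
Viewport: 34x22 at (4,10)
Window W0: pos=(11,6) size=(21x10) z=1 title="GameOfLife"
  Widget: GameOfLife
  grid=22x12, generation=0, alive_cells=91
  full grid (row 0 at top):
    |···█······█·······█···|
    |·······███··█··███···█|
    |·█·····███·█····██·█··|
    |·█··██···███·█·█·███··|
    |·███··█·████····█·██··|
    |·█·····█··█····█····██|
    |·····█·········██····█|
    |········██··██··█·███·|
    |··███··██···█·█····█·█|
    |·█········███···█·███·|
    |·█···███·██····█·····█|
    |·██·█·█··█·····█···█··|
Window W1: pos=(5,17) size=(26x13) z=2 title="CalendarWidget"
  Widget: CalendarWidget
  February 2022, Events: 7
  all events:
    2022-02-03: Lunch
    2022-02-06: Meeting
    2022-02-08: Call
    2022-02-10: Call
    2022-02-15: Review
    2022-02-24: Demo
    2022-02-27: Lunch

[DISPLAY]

       ┃█··██···███·█·█·███┃      
       ┃███··█·████····█·██┃      
       ┃█·····█··█····█····┃      
       ┃····█·········██···┃      
       ┃·······██··██··█·██┃      
       ┗━━━━━━━━━━━━━━━━━━━┛      
                                  
 ┏━━━━━━━━━━━━━━━━━━━━━━━━┓       
 ┃ CalendarWidget         ┃       
 ┠────────────────────────┨       
 ┃     February 2022      ┃       
 ┃Mo Tu We Th Fr Sa Su    ┃       
 ┃    1  2  3*  4  5  6*  ┃       
 ┃ 7  8*  9 10* 11 12 13  ┃       
 ┃14 15* 16 17 18 19 20   ┃       
 ┃21 22 23 24* 25 26 27*  ┃       
 ┃28                      ┃       
 ┃                        ┃       
 ┃                        ┃       
 ┗━━━━━━━━━━━━━━━━━━━━━━━━┛       
                                  
                                  


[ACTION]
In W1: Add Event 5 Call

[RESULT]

       ┃█··██···███·█·█·███┃      
       ┃███··█·████····█·██┃      
       ┃█·····█··█····█····┃      
       ┃····█·········██···┃      
       ┃·······██··██··█·██┃      
       ┗━━━━━━━━━━━━━━━━━━━┛      
                                  
 ┏━━━━━━━━━━━━━━━━━━━━━━━━┓       
 ┃ CalendarWidget         ┃       
 ┠────────────────────────┨       
 ┃     February 2022      ┃       
 ┃Mo Tu We Th Fr Sa Su    ┃       
 ┃    1  2  3*  4  5*  6* ┃       
 ┃ 7  8*  9 10* 11 12 13  ┃       
 ┃14 15* 16 17 18 19 20   ┃       
 ┃21 22 23 24* 25 26 27*  ┃       
 ┃28                      ┃       
 ┃                        ┃       
 ┃                        ┃       
 ┗━━━━━━━━━━━━━━━━━━━━━━━━┛       
                                  
                                  


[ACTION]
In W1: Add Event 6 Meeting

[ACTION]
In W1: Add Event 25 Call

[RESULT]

       ┃█··██···███·█·█·███┃      
       ┃███··█·████····█·██┃      
       ┃█·····█··█····█····┃      
       ┃····█·········██···┃      
       ┃·······██··██··█·██┃      
       ┗━━━━━━━━━━━━━━━━━━━┛      
                                  
 ┏━━━━━━━━━━━━━━━━━━━━━━━━┓       
 ┃ CalendarWidget         ┃       
 ┠────────────────────────┨       
 ┃     February 2022      ┃       
 ┃Mo Tu We Th Fr Sa Su    ┃       
 ┃    1  2  3*  4  5*  6* ┃       
 ┃ 7  8*  9 10* 11 12 13  ┃       
 ┃14 15* 16 17 18 19 20   ┃       
 ┃21 22 23 24* 25* 26 27* ┃       
 ┃28                      ┃       
 ┃                        ┃       
 ┃                        ┃       
 ┗━━━━━━━━━━━━━━━━━━━━━━━━┛       
                                  
                                  


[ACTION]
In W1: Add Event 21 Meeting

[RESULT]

       ┃█··██···███·█·█·███┃      
       ┃███··█·████····█·██┃      
       ┃█·····█··█····█····┃      
       ┃····█·········██···┃      
       ┃·······██··██··█·██┃      
       ┗━━━━━━━━━━━━━━━━━━━┛      
                                  
 ┏━━━━━━━━━━━━━━━━━━━━━━━━┓       
 ┃ CalendarWidget         ┃       
 ┠────────────────────────┨       
 ┃     February 2022      ┃       
 ┃Mo Tu We Th Fr Sa Su    ┃       
 ┃    1  2  3*  4  5*  6* ┃       
 ┃ 7  8*  9 10* 11 12 13  ┃       
 ┃14 15* 16 17 18 19 20   ┃       
 ┃21* 22 23 24* 25* 26 27*┃       
 ┃28                      ┃       
 ┃                        ┃       
 ┃                        ┃       
 ┗━━━━━━━━━━━━━━━━━━━━━━━━┛       
                                  
                                  


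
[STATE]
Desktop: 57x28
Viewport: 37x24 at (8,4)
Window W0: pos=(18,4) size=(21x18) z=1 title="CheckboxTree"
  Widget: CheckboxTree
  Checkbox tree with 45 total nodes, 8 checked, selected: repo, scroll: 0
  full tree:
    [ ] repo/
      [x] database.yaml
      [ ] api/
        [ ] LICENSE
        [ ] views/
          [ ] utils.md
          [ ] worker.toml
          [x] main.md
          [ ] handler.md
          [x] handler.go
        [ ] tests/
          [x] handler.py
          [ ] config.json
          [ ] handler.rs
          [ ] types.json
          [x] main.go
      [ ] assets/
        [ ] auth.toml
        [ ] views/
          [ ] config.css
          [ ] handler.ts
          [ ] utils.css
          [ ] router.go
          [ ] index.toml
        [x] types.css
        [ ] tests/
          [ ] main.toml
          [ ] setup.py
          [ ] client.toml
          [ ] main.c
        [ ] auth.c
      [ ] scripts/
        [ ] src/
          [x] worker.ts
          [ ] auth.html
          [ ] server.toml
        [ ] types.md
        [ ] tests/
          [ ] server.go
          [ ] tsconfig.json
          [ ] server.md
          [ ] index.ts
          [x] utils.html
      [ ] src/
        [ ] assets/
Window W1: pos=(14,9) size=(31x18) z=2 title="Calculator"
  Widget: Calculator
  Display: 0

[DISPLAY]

          ┏━━━━━━━━━━━━━━━━━━━┓      
          ┃ CheckboxTree      ┃      
          ┠───────────────────┨      
          ┃>[-] repo/         ┃      
          ┃   [x] database.yam┃      
      ┏━━━━━━━━━━━━━━━━━━━━━━━━━━━━━┓
      ┃ Calculator                  ┃
      ┠─────────────────────────────┨
      ┃                            0┃
      ┃┌───┬───┬───┬───┐            ┃
      ┃│ 7 │ 8 │ 9 │ ÷ │            ┃
      ┃├───┼───┼───┼───┤            ┃
      ┃│ 4 │ 5 │ 6 │ × │            ┃
      ┃├───┼───┼───┼───┤            ┃
      ┃│ 1 │ 2 │ 3 │ - │            ┃
      ┃├───┼───┼───┼───┤            ┃
      ┃│ 0 │ . │ = │ + │            ┃
      ┃├───┼───┼───┼───┤            ┃
      ┃│ C │ MC│ MR│ M+│            ┃
      ┃└───┴───┴───┴───┘            ┃
      ┃                             ┃
      ┃                             ┃
      ┗━━━━━━━━━━━━━━━━━━━━━━━━━━━━━┛
                                     


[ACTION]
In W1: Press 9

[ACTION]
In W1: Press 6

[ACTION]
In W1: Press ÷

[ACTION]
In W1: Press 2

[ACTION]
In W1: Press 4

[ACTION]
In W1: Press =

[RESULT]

          ┏━━━━━━━━━━━━━━━━━━━┓      
          ┃ CheckboxTree      ┃      
          ┠───────────────────┨      
          ┃>[-] repo/         ┃      
          ┃   [x] database.yam┃      
      ┏━━━━━━━━━━━━━━━━━━━━━━━━━━━━━┓
      ┃ Calculator                  ┃
      ┠─────────────────────────────┨
      ┃                            4┃
      ┃┌───┬───┬───┬───┐            ┃
      ┃│ 7 │ 8 │ 9 │ ÷ │            ┃
      ┃├───┼───┼───┼───┤            ┃
      ┃│ 4 │ 5 │ 6 │ × │            ┃
      ┃├───┼───┼───┼───┤            ┃
      ┃│ 1 │ 2 │ 3 │ - │            ┃
      ┃├───┼───┼───┼───┤            ┃
      ┃│ 0 │ . │ = │ + │            ┃
      ┃├───┼───┼───┼───┤            ┃
      ┃│ C │ MC│ MR│ M+│            ┃
      ┃└───┴───┴───┴───┘            ┃
      ┃                             ┃
      ┃                             ┃
      ┗━━━━━━━━━━━━━━━━━━━━━━━━━━━━━┛
                                     


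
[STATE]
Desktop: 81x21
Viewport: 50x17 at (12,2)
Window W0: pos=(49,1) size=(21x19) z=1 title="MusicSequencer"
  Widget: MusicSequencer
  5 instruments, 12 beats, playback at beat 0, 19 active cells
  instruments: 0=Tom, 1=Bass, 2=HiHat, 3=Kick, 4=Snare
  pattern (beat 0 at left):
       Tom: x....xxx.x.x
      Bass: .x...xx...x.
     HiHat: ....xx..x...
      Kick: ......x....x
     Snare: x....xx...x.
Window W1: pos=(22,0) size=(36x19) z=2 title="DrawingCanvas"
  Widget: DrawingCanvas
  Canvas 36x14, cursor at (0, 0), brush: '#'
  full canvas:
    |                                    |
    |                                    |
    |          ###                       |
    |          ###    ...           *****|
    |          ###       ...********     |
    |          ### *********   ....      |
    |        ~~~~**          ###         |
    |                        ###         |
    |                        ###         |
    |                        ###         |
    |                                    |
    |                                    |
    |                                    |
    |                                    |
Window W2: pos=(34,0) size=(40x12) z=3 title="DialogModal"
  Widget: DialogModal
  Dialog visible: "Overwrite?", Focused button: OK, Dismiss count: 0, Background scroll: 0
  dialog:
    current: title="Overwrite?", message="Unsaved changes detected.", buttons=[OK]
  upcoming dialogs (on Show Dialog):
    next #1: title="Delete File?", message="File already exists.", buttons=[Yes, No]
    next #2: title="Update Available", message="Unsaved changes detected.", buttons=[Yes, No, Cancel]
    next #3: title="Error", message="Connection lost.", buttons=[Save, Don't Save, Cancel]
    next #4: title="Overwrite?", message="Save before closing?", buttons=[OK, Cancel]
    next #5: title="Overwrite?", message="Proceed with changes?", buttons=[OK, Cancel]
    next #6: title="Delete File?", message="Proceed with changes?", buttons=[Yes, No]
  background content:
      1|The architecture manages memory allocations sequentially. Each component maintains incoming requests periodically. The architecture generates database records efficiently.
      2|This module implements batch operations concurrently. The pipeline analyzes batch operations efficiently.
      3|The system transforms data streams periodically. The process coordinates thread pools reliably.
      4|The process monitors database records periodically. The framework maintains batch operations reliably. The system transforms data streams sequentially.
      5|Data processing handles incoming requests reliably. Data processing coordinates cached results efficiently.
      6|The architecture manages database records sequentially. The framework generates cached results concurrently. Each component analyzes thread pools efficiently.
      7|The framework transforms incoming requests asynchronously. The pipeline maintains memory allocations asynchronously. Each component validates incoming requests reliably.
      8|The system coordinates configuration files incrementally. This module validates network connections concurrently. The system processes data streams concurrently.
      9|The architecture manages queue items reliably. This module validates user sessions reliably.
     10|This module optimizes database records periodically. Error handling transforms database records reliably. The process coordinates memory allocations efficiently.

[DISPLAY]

          ┠───────────┠───────────────────────────
          ┃+          ┃The architecture manages me
          ┃           ┃This┌──────────────────────
          ┃          #┃The │         Overwrite?   
          ┃          #┃The │ Unsaved changes detec
          ┃          #┃Data│            [OK]      
          ┃          #┃The └──────────────────────
          ┃        ~~~┃The framework transforms in
          ┃           ┃The system coordinates conf
          ┃           ┗━━━━━━━━━━━━━━━━━━━━━━━━━━━
          ┃                        ###       ┃    
          ┃                                  ┃    
          ┃                                  ┃    
          ┃                                  ┃    
          ┃                                  ┃    
          ┃                                  ┃    
          ┗━━━━━━━━━━━━━━━━━━━━━━━━━━━━━━━━━━┛    


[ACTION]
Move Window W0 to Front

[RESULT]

          ┠───────────┠──────────────┃ MusicSequen
          ┃+          ┃The architectu┠────────────
          ┃           ┃This┌─────────┃      ▼12345
          ┃          #┃The │         ┃   Tom█····█
          ┃          #┃The │ Unsaved ┃  Bass·█···█
          ┃          #┃Data│         ┃ HiHat····██
          ┃          #┃The └─────────┃  Kick······
          ┃        ~~~┃The framework ┃ Snare█····█
          ┃           ┃The system coo┃            
          ┃           ┗━━━━━━━━━━━━━━┃            
          ┃                        ##┃            
          ┃                          ┃            
          ┃                          ┃            
          ┃                          ┃            
          ┃                          ┃            
          ┃                          ┃            
          ┗━━━━━━━━━━━━━━━━━━━━━━━━━━┃            


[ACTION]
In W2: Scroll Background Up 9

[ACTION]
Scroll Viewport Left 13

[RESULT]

                      ┠───────────┠──────────────┃
                      ┃+          ┃The architectu┠
                      ┃           ┃This┌─────────┃
                      ┃          #┃The │         ┃
                      ┃          #┃The │ Unsaved ┃
                      ┃          #┃Data│         ┃
                      ┃          #┃The └─────────┃
                      ┃        ~~~┃The framework ┃
                      ┃           ┃The system coo┃
                      ┃           ┗━━━━━━━━━━━━━━┃
                      ┃                        ##┃
                      ┃                          ┃
                      ┃                          ┃
                      ┃                          ┃
                      ┃                          ┃
                      ┃                          ┃
                      ┗━━━━━━━━━━━━━━━━━━━━━━━━━━┃


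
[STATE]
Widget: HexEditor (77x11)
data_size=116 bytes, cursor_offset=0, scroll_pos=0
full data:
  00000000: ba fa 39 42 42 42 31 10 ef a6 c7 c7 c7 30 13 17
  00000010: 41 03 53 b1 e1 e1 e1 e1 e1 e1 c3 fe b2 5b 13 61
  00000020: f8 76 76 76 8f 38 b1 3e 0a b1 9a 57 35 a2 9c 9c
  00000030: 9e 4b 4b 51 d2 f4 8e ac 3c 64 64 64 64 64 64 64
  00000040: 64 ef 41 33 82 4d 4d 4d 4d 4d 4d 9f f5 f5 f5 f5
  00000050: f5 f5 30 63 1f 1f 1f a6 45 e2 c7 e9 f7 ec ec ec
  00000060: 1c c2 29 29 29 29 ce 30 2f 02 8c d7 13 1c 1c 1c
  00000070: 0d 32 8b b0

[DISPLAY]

00000000  BA fa 39 42 42 42 31 10  ef a6 c7 c7 c7 30 13 17  |..9BBB1......0..
00000010  41 03 53 b1 e1 e1 e1 e1  e1 e1 c3 fe b2 5b 13 61  |A.S..........[.a
00000020  f8 76 76 76 8f 38 b1 3e  0a b1 9a 57 35 a2 9c 9c  |.vvv.8.>...W5...
00000030  9e 4b 4b 51 d2 f4 8e ac  3c 64 64 64 64 64 64 64  |.KKQ....<ddddddd
00000040  64 ef 41 33 82 4d 4d 4d  4d 4d 4d 9f f5 f5 f5 f5  |d.A3.MMMMMM.....
00000050  f5 f5 30 63 1f 1f 1f a6  45 e2 c7 e9 f7 ec ec ec  |..0c....E.......
00000060  1c c2 29 29 29 29 ce 30  2f 02 8c d7 13 1c 1c 1c  |..)))).0/.......
00000070  0d 32 8b b0                                       |.2..            
                                                                             
                                                                             
                                                                             


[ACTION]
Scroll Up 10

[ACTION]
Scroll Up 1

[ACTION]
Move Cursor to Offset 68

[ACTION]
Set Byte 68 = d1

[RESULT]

00000000  ba fa 39 42 42 42 31 10  ef a6 c7 c7 c7 30 13 17  |..9BBB1......0..
00000010  41 03 53 b1 e1 e1 e1 e1  e1 e1 c3 fe b2 5b 13 61  |A.S..........[.a
00000020  f8 76 76 76 8f 38 b1 3e  0a b1 9a 57 35 a2 9c 9c  |.vvv.8.>...W5...
00000030  9e 4b 4b 51 d2 f4 8e ac  3c 64 64 64 64 64 64 64  |.KKQ....<ddddddd
00000040  64 ef 41 33 D1 4d 4d 4d  4d 4d 4d 9f f5 f5 f5 f5  |d.A3.MMMMMM.....
00000050  f5 f5 30 63 1f 1f 1f a6  45 e2 c7 e9 f7 ec ec ec  |..0c....E.......
00000060  1c c2 29 29 29 29 ce 30  2f 02 8c d7 13 1c 1c 1c  |..)))).0/.......
00000070  0d 32 8b b0                                       |.2..            
                                                                             
                                                                             
                                                                             


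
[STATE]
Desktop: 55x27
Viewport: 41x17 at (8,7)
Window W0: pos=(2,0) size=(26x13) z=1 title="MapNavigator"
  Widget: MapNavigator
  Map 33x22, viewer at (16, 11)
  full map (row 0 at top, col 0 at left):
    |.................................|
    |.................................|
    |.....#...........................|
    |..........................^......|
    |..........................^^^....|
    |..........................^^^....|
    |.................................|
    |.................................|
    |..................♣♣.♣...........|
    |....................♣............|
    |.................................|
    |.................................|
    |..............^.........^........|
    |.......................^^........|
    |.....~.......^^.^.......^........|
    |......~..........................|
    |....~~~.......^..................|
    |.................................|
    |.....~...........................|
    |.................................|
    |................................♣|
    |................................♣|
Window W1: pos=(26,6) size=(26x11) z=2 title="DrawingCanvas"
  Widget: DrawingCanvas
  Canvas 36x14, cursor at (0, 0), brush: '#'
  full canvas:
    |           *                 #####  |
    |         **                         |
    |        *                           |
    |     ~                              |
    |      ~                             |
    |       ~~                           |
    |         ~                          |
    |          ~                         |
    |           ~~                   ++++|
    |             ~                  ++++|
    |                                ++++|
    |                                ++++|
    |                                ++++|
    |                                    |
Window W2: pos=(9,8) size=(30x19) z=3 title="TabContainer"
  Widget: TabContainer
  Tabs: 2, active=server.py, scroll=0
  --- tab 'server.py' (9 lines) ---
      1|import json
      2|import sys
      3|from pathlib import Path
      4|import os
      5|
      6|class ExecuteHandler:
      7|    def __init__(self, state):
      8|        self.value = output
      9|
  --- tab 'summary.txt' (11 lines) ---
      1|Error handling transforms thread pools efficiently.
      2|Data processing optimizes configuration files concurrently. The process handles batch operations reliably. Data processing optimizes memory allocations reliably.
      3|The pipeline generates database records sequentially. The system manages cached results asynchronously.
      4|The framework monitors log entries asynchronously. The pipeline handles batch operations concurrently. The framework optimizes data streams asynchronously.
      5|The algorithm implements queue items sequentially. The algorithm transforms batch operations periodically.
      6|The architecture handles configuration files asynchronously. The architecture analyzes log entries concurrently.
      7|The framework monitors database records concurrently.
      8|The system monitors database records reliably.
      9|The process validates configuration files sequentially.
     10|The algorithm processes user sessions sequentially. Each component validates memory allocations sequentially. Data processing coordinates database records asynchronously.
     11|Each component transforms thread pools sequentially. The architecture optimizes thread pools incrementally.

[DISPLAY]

.......@..........┃ DrawingCanvas        
.┏━━━━━━━━━━━━━━━━━━━━━━━━━━━━┓──────────
.┃ TabContainer               ┃          
.┠────────────────────────────┨          
.┃[server.py]│ summary.txt    ┃          
━┃────────────────────────────┃          
 ┃import json                 ┃          
 ┃import sys                  ┃          
 ┃from pathlib import Path    ┃          
 ┃import os                   ┃━━━━━━━━━━
 ┃                            ┃          
 ┃class ExecuteHandler:       ┃          
 ┃    def __init__(self, state┃          
 ┃        self.value = output ┃          
 ┃                            ┃          
 ┃                            ┃          
 ┃                            ┃          


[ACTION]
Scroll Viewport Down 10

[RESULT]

.┠────────────────────────────┨          
.┃[server.py]│ summary.txt    ┃          
━┃────────────────────────────┃          
 ┃import json                 ┃          
 ┃import sys                  ┃          
 ┃from pathlib import Path    ┃          
 ┃import os                   ┃━━━━━━━━━━
 ┃                            ┃          
 ┃class ExecuteHandler:       ┃          
 ┃    def __init__(self, state┃          
 ┃        self.value = output ┃          
 ┃                            ┃          
 ┃                            ┃          
 ┃                            ┃          
 ┃                            ┃          
 ┃                            ┃          
 ┗━━━━━━━━━━━━━━━━━━━━━━━━━━━━┛          


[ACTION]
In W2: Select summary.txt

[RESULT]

.┠────────────────────────────┨          
.┃ server.py │[summary.txt]   ┃          
━┃────────────────────────────┃          
 ┃Error handling transforms th┃          
 ┃Data processing optimizes co┃          
 ┃The pipeline generates datab┃          
 ┃The framework monitors log e┃━━━━━━━━━━
 ┃The algorithm implements que┃          
 ┃The architecture handles con┃          
 ┃The framework monitors datab┃          
 ┃The system monitors database┃          
 ┃The process validates config┃          
 ┃The algorithm processes user┃          
 ┃Each component transforms th┃          
 ┃                            ┃          
 ┃                            ┃          
 ┗━━━━━━━━━━━━━━━━━━━━━━━━━━━━┛          


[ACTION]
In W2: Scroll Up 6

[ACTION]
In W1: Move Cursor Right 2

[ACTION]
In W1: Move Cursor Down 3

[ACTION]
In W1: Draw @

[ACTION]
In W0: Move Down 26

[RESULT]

 ┠────────────────────────────┨          
 ┃ server.py │[summary.txt]   ┃          
━┃────────────────────────────┃          
 ┃Error handling transforms th┃          
 ┃Data processing optimizes co┃          
 ┃The pipeline generates datab┃          
 ┃The framework monitors log e┃━━━━━━━━━━
 ┃The algorithm implements que┃          
 ┃The architecture handles con┃          
 ┃The framework monitors datab┃          
 ┃The system monitors database┃          
 ┃The process validates config┃          
 ┃The algorithm processes user┃          
 ┃Each component transforms th┃          
 ┃                            ┃          
 ┃                            ┃          
 ┗━━━━━━━━━━━━━━━━━━━━━━━━━━━━┛          


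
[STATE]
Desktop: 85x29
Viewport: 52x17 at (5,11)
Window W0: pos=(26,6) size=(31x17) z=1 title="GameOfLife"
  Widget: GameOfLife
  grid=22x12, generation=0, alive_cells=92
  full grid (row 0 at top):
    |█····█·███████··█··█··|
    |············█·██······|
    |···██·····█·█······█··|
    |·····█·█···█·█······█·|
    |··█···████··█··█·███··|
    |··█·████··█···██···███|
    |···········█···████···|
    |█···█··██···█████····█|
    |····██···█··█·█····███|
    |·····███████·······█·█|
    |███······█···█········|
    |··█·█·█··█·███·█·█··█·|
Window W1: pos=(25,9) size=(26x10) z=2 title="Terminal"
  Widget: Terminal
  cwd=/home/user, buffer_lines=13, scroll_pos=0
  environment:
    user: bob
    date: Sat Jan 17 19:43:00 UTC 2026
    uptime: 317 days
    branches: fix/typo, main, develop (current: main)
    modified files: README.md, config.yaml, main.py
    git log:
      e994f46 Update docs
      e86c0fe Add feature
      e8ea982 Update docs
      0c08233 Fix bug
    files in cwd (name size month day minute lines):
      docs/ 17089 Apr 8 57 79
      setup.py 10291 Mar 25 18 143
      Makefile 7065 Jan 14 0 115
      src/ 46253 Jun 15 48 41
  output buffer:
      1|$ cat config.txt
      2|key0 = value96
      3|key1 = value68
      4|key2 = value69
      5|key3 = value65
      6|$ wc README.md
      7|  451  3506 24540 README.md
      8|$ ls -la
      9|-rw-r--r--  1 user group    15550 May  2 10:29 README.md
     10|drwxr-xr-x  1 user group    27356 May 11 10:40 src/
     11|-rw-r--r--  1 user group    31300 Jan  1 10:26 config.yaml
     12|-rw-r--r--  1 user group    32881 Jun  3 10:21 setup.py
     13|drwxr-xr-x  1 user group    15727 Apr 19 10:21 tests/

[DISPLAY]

                    ┠────────────────────────┨     ┃
                    ┃$ cat config.txt        ┃     ┃
                    ┃key0 = value96          ┃     ┃
                    ┃key1 = value68          ┃     ┃
                    ┃key2 = value69          ┃     ┃
                    ┃key3 = value65          ┃     ┃
                    ┃$ wc README.md          ┃     ┃
                    ┗━━━━━━━━━━━━━━━━━━━━━━━━┛     ┃
                     ┃·····███████·······█·█       ┃
                     ┃███······█···█········       ┃
                     ┃··█·█·█··█·███·█·█··█·       ┃
                     ┗━━━━━━━━━━━━━━━━━━━━━━━━━━━━━┛
                                                    
                                                    
                                                    
                                                    
                                                    


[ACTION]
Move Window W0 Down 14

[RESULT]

                    ┠────────────────────────┨      
                    ┃$ cat config.txt        ┃━━━━━┓
                    ┃key0 = value96          ┃     ┃
                    ┃key1 = value68          ┃─────┨
                    ┃key2 = value69          ┃     ┃
                    ┃key3 = value65          ┃     ┃
                    ┃$ wc README.md          ┃     ┃
                    ┗━━━━━━━━━━━━━━━━━━━━━━━━┛     ┃
                     ┃·····█·█···█·█······█·       ┃
                     ┃··█···████··█··█·███··       ┃
                     ┃··█·████··█···██···███       ┃
                     ┃···········█···████···       ┃
                     ┃█···█··██···█████····█       ┃
                     ┃····██···█··█·█····███       ┃
                     ┃·····███████·······█·█       ┃
                     ┃███······█···█········       ┃
                     ┃··█·█·█··█·███·█·█··█·       ┃


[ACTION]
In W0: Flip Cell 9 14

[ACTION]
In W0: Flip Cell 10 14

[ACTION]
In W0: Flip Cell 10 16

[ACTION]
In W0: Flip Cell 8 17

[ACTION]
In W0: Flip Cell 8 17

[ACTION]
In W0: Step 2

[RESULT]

                    ┠────────────────────────┨      
                    ┃$ cat config.txt        ┃━━━━━┓
                    ┃key0 = value96          ┃     ┃
                    ┃key1 = value68          ┃─────┨
                    ┃key2 = value69          ┃     ┃
                    ┃key3 = value65          ┃     ┃
                    ┃$ wc README.md          ┃     ┃
                    ┗━━━━━━━━━━━━━━━━━━━━━━━━┛     ┃
                     ┃·····█··██·····█······       ┃
                     ┃··█···█······█·█···███       ┃
                     ┃··█··█··█·····███···██       ┃
                     ┃···█····█····█···█···█       ┃
                     ┃·····█·······█···█···█       ┃
                     ┃···█···█···········█·█       ┃
                     ┃·█··███····███·····█·█       ┃
                     ┃·█···██·······█·█···█·       ┃
                     ┃·█·█···········██·····       ┃
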